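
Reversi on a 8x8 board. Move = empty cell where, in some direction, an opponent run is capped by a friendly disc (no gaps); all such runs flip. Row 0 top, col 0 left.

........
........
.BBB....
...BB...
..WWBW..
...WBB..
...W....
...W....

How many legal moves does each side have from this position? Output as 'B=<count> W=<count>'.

Answer: B=10 W=7

Derivation:
-- B to move --
(3,1): no bracket -> illegal
(3,2): flips 1 -> legal
(3,5): flips 1 -> legal
(3,6): flips 1 -> legal
(4,1): flips 2 -> legal
(4,6): flips 1 -> legal
(5,1): flips 1 -> legal
(5,2): flips 2 -> legal
(5,6): flips 1 -> legal
(6,2): flips 1 -> legal
(6,4): no bracket -> illegal
(7,2): flips 1 -> legal
(7,4): no bracket -> illegal
B mobility = 10
-- W to move --
(1,0): no bracket -> illegal
(1,1): no bracket -> illegal
(1,2): flips 2 -> legal
(1,3): flips 2 -> legal
(1,4): no bracket -> illegal
(2,0): no bracket -> illegal
(2,4): flips 1 -> legal
(2,5): flips 1 -> legal
(3,0): no bracket -> illegal
(3,1): no bracket -> illegal
(3,2): no bracket -> illegal
(3,5): flips 1 -> legal
(4,6): no bracket -> illegal
(5,6): flips 2 -> legal
(6,4): no bracket -> illegal
(6,5): flips 2 -> legal
(6,6): no bracket -> illegal
W mobility = 7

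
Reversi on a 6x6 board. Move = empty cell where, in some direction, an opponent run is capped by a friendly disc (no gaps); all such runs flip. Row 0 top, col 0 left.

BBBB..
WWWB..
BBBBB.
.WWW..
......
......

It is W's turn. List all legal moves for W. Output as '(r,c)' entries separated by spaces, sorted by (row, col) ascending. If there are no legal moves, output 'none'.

Answer: (0,4) (1,4) (1,5) (3,0) (3,4)

Derivation:
(0,4): flips 2 -> legal
(1,4): flips 2 -> legal
(1,5): flips 1 -> legal
(2,5): no bracket -> illegal
(3,0): flips 2 -> legal
(3,4): flips 1 -> legal
(3,5): no bracket -> illegal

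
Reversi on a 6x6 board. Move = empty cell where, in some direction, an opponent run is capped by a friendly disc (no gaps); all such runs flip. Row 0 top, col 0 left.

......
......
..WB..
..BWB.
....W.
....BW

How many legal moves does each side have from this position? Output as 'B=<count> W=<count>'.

-- B to move --
(1,1): no bracket -> illegal
(1,2): flips 1 -> legal
(1,3): no bracket -> illegal
(2,1): flips 1 -> legal
(2,4): no bracket -> illegal
(3,1): no bracket -> illegal
(3,5): no bracket -> illegal
(4,2): no bracket -> illegal
(4,3): flips 1 -> legal
(4,5): no bracket -> illegal
(5,3): no bracket -> illegal
B mobility = 3
-- W to move --
(1,2): no bracket -> illegal
(1,3): flips 1 -> legal
(1,4): no bracket -> illegal
(2,1): no bracket -> illegal
(2,4): flips 2 -> legal
(2,5): no bracket -> illegal
(3,1): flips 1 -> legal
(3,5): flips 1 -> legal
(4,1): no bracket -> illegal
(4,2): flips 1 -> legal
(4,3): no bracket -> illegal
(4,5): no bracket -> illegal
(5,3): flips 1 -> legal
W mobility = 6

Answer: B=3 W=6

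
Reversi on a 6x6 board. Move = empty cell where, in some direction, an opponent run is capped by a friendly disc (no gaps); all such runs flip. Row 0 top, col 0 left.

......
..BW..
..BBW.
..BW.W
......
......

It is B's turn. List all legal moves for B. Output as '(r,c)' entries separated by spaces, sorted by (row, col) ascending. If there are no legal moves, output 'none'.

Answer: (0,3) (0,4) (1,4) (2,5) (3,4) (4,3) (4,4)

Derivation:
(0,2): no bracket -> illegal
(0,3): flips 1 -> legal
(0,4): flips 1 -> legal
(1,4): flips 1 -> legal
(1,5): no bracket -> illegal
(2,5): flips 1 -> legal
(3,4): flips 1 -> legal
(4,2): no bracket -> illegal
(4,3): flips 1 -> legal
(4,4): flips 1 -> legal
(4,5): no bracket -> illegal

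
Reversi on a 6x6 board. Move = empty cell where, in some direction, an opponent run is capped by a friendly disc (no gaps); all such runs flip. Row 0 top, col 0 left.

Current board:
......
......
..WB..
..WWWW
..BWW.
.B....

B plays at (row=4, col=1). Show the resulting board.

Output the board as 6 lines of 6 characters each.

Answer: ......
......
..WB..
..BWWW
.BBWW.
.B....

Derivation:
Place B at (4,1); scan 8 dirs for brackets.
Dir NW: first cell '.' (not opp) -> no flip
Dir N: first cell '.' (not opp) -> no flip
Dir NE: opp run (3,2) capped by B -> flip
Dir W: first cell '.' (not opp) -> no flip
Dir E: first cell 'B' (not opp) -> no flip
Dir SW: first cell '.' (not opp) -> no flip
Dir S: first cell 'B' (not opp) -> no flip
Dir SE: first cell '.' (not opp) -> no flip
All flips: (3,2)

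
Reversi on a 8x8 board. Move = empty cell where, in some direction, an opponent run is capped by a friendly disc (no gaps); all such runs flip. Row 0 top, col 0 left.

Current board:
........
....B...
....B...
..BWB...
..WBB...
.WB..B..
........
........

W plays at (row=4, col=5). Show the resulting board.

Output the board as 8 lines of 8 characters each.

Place W at (4,5); scan 8 dirs for brackets.
Dir NW: opp run (3,4), next='.' -> no flip
Dir N: first cell '.' (not opp) -> no flip
Dir NE: first cell '.' (not opp) -> no flip
Dir W: opp run (4,4) (4,3) capped by W -> flip
Dir E: first cell '.' (not opp) -> no flip
Dir SW: first cell '.' (not opp) -> no flip
Dir S: opp run (5,5), next='.' -> no flip
Dir SE: first cell '.' (not opp) -> no flip
All flips: (4,3) (4,4)

Answer: ........
....B...
....B...
..BWB...
..WWWW..
.WB..B..
........
........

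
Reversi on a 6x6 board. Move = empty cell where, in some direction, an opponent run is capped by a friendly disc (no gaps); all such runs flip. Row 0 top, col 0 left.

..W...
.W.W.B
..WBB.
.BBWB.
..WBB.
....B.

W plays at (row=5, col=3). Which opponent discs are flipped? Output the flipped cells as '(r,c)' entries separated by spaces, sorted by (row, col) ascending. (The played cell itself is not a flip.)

Answer: (4,3)

Derivation:
Dir NW: first cell 'W' (not opp) -> no flip
Dir N: opp run (4,3) capped by W -> flip
Dir NE: opp run (4,4), next='.' -> no flip
Dir W: first cell '.' (not opp) -> no flip
Dir E: opp run (5,4), next='.' -> no flip
Dir SW: edge -> no flip
Dir S: edge -> no flip
Dir SE: edge -> no flip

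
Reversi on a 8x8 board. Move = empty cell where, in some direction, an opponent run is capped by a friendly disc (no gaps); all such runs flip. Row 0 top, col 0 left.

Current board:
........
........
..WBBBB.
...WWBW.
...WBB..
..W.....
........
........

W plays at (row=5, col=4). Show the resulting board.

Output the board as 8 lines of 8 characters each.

Answer: ........
........
..WBBBB.
...WWBW.
...WWW..
..W.W...
........
........

Derivation:
Place W at (5,4); scan 8 dirs for brackets.
Dir NW: first cell 'W' (not opp) -> no flip
Dir N: opp run (4,4) capped by W -> flip
Dir NE: opp run (4,5) capped by W -> flip
Dir W: first cell '.' (not opp) -> no flip
Dir E: first cell '.' (not opp) -> no flip
Dir SW: first cell '.' (not opp) -> no flip
Dir S: first cell '.' (not opp) -> no flip
Dir SE: first cell '.' (not opp) -> no flip
All flips: (4,4) (4,5)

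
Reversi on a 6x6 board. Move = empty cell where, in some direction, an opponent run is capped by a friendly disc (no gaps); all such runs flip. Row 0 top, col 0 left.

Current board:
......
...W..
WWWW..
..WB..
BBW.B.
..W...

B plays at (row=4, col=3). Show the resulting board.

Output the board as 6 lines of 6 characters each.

Place B at (4,3); scan 8 dirs for brackets.
Dir NW: opp run (3,2) (2,1), next='.' -> no flip
Dir N: first cell 'B' (not opp) -> no flip
Dir NE: first cell '.' (not opp) -> no flip
Dir W: opp run (4,2) capped by B -> flip
Dir E: first cell 'B' (not opp) -> no flip
Dir SW: opp run (5,2), next=edge -> no flip
Dir S: first cell '.' (not opp) -> no flip
Dir SE: first cell '.' (not opp) -> no flip
All flips: (4,2)

Answer: ......
...W..
WWWW..
..WB..
BBBBB.
..W...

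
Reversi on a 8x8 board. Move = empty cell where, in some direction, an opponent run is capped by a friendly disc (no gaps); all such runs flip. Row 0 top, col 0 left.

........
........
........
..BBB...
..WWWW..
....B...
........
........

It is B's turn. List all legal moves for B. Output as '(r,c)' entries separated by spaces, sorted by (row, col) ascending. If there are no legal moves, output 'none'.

Answer: (3,6) (5,1) (5,2) (5,3) (5,5) (5,6)

Derivation:
(3,1): no bracket -> illegal
(3,5): no bracket -> illegal
(3,6): flips 1 -> legal
(4,1): no bracket -> illegal
(4,6): no bracket -> illegal
(5,1): flips 1 -> legal
(5,2): flips 2 -> legal
(5,3): flips 1 -> legal
(5,5): flips 1 -> legal
(5,6): flips 1 -> legal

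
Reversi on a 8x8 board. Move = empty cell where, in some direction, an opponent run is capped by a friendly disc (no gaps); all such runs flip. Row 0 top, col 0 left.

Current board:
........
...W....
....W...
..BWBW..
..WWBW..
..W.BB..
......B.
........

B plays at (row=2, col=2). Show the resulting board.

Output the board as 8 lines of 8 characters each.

Place B at (2,2); scan 8 dirs for brackets.
Dir NW: first cell '.' (not opp) -> no flip
Dir N: first cell '.' (not opp) -> no flip
Dir NE: opp run (1,3), next='.' -> no flip
Dir W: first cell '.' (not opp) -> no flip
Dir E: first cell '.' (not opp) -> no flip
Dir SW: first cell '.' (not opp) -> no flip
Dir S: first cell 'B' (not opp) -> no flip
Dir SE: opp run (3,3) capped by B -> flip
All flips: (3,3)

Answer: ........
...W....
..B.W...
..BBBW..
..WWBW..
..W.BB..
......B.
........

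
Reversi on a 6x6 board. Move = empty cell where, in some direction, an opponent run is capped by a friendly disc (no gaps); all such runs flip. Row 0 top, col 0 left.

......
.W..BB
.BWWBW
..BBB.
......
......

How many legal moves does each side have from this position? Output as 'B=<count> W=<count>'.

-- B to move --
(0,0): flips 2 -> legal
(0,1): flips 1 -> legal
(0,2): no bracket -> illegal
(1,0): no bracket -> illegal
(1,2): flips 2 -> legal
(1,3): flips 1 -> legal
(2,0): no bracket -> illegal
(3,1): no bracket -> illegal
(3,5): flips 1 -> legal
B mobility = 5
-- W to move --
(0,3): flips 1 -> legal
(0,4): no bracket -> illegal
(0,5): flips 2 -> legal
(1,0): no bracket -> illegal
(1,2): no bracket -> illegal
(1,3): no bracket -> illegal
(2,0): flips 1 -> legal
(3,0): no bracket -> illegal
(3,1): flips 1 -> legal
(3,5): no bracket -> illegal
(4,1): flips 1 -> legal
(4,2): flips 1 -> legal
(4,3): flips 2 -> legal
(4,4): flips 1 -> legal
(4,5): flips 1 -> legal
W mobility = 9

Answer: B=5 W=9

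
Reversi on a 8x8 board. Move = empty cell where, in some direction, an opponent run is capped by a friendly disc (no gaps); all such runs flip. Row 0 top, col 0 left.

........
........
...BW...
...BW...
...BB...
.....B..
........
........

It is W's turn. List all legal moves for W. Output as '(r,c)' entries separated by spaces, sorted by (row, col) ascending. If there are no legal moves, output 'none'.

Answer: (1,2) (2,2) (3,2) (4,2) (5,2) (5,4)

Derivation:
(1,2): flips 1 -> legal
(1,3): no bracket -> illegal
(1,4): no bracket -> illegal
(2,2): flips 1 -> legal
(3,2): flips 1 -> legal
(3,5): no bracket -> illegal
(4,2): flips 1 -> legal
(4,5): no bracket -> illegal
(4,6): no bracket -> illegal
(5,2): flips 1 -> legal
(5,3): no bracket -> illegal
(5,4): flips 1 -> legal
(5,6): no bracket -> illegal
(6,4): no bracket -> illegal
(6,5): no bracket -> illegal
(6,6): no bracket -> illegal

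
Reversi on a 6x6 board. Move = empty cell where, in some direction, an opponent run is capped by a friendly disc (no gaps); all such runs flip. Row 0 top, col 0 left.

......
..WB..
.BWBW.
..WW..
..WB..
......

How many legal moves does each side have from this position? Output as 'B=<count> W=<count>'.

Answer: B=7 W=11

Derivation:
-- B to move --
(0,1): flips 1 -> legal
(0,2): no bracket -> illegal
(0,3): flips 1 -> legal
(1,1): flips 1 -> legal
(1,4): no bracket -> illegal
(1,5): no bracket -> illegal
(2,5): flips 1 -> legal
(3,1): flips 1 -> legal
(3,4): no bracket -> illegal
(3,5): flips 1 -> legal
(4,1): flips 2 -> legal
(4,4): no bracket -> illegal
(5,1): no bracket -> illegal
(5,2): no bracket -> illegal
(5,3): no bracket -> illegal
B mobility = 7
-- W to move --
(0,2): flips 1 -> legal
(0,3): flips 2 -> legal
(0,4): flips 1 -> legal
(1,0): flips 1 -> legal
(1,1): no bracket -> illegal
(1,4): flips 2 -> legal
(2,0): flips 1 -> legal
(3,0): flips 1 -> legal
(3,1): no bracket -> illegal
(3,4): flips 1 -> legal
(4,4): flips 1 -> legal
(5,2): no bracket -> illegal
(5,3): flips 1 -> legal
(5,4): flips 1 -> legal
W mobility = 11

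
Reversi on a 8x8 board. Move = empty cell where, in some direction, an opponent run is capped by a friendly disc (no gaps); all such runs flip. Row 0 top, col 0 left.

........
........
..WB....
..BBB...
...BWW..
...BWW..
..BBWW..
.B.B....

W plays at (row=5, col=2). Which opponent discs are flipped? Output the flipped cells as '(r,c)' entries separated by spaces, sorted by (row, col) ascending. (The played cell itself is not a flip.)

Dir NW: first cell '.' (not opp) -> no flip
Dir N: first cell '.' (not opp) -> no flip
Dir NE: opp run (4,3) (3,4), next='.' -> no flip
Dir W: first cell '.' (not opp) -> no flip
Dir E: opp run (5,3) capped by W -> flip
Dir SW: first cell '.' (not opp) -> no flip
Dir S: opp run (6,2), next='.' -> no flip
Dir SE: opp run (6,3), next='.' -> no flip

Answer: (5,3)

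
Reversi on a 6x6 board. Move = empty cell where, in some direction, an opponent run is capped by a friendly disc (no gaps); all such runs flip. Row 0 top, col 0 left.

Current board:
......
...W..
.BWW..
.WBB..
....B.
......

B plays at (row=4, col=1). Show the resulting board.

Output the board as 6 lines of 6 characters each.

Place B at (4,1); scan 8 dirs for brackets.
Dir NW: first cell '.' (not opp) -> no flip
Dir N: opp run (3,1) capped by B -> flip
Dir NE: first cell 'B' (not opp) -> no flip
Dir W: first cell '.' (not opp) -> no flip
Dir E: first cell '.' (not opp) -> no flip
Dir SW: first cell '.' (not opp) -> no flip
Dir S: first cell '.' (not opp) -> no flip
Dir SE: first cell '.' (not opp) -> no flip
All flips: (3,1)

Answer: ......
...W..
.BWW..
.BBB..
.B..B.
......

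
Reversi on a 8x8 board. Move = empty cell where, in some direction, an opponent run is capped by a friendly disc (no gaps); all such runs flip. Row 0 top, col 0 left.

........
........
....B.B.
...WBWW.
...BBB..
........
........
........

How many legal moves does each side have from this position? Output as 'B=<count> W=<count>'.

Answer: B=8 W=7

Derivation:
-- B to move --
(2,2): flips 1 -> legal
(2,3): flips 1 -> legal
(2,5): flips 1 -> legal
(2,7): flips 1 -> legal
(3,2): flips 1 -> legal
(3,7): flips 2 -> legal
(4,2): flips 1 -> legal
(4,6): flips 2 -> legal
(4,7): no bracket -> illegal
B mobility = 8
-- W to move --
(1,3): flips 1 -> legal
(1,4): no bracket -> illegal
(1,5): flips 1 -> legal
(1,6): flips 1 -> legal
(1,7): flips 1 -> legal
(2,3): no bracket -> illegal
(2,5): no bracket -> illegal
(2,7): no bracket -> illegal
(3,2): no bracket -> illegal
(3,7): no bracket -> illegal
(4,2): no bracket -> illegal
(4,6): no bracket -> illegal
(5,2): no bracket -> illegal
(5,3): flips 2 -> legal
(5,4): flips 1 -> legal
(5,5): flips 2 -> legal
(5,6): no bracket -> illegal
W mobility = 7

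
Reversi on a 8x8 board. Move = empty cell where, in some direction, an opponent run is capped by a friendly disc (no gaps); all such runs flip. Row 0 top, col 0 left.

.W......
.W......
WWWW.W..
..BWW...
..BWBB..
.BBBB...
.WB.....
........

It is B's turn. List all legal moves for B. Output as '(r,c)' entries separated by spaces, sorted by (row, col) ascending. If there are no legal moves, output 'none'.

(0,0): flips 3 -> legal
(0,2): no bracket -> illegal
(1,0): flips 1 -> legal
(1,2): flips 3 -> legal
(1,3): flips 3 -> legal
(1,4): flips 1 -> legal
(1,5): no bracket -> illegal
(1,6): flips 3 -> legal
(2,4): flips 2 -> legal
(2,6): no bracket -> illegal
(3,0): no bracket -> illegal
(3,1): no bracket -> illegal
(3,5): flips 2 -> legal
(3,6): no bracket -> illegal
(5,0): no bracket -> illegal
(6,0): flips 1 -> legal
(7,0): flips 1 -> legal
(7,1): flips 1 -> legal
(7,2): no bracket -> illegal

Answer: (0,0) (1,0) (1,2) (1,3) (1,4) (1,6) (2,4) (3,5) (6,0) (7,0) (7,1)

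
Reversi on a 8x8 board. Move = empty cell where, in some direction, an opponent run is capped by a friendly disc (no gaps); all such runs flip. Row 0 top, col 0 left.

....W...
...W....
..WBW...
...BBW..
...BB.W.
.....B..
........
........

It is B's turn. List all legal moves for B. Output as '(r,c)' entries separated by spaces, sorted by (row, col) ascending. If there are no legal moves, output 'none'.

(0,2): no bracket -> illegal
(0,3): flips 1 -> legal
(0,5): no bracket -> illegal
(1,1): flips 1 -> legal
(1,2): no bracket -> illegal
(1,4): flips 1 -> legal
(1,5): flips 1 -> legal
(2,1): flips 1 -> legal
(2,5): flips 1 -> legal
(2,6): flips 1 -> legal
(3,1): no bracket -> illegal
(3,2): no bracket -> illegal
(3,6): flips 1 -> legal
(3,7): flips 1 -> legal
(4,5): no bracket -> illegal
(4,7): no bracket -> illegal
(5,6): no bracket -> illegal
(5,7): no bracket -> illegal

Answer: (0,3) (1,1) (1,4) (1,5) (2,1) (2,5) (2,6) (3,6) (3,7)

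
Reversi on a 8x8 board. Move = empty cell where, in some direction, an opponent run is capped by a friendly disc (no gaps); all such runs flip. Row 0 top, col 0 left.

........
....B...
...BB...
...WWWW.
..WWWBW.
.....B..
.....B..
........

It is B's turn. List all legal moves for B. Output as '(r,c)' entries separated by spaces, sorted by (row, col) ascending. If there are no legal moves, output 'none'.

(2,2): flips 2 -> legal
(2,5): flips 1 -> legal
(2,6): no bracket -> illegal
(2,7): flips 1 -> legal
(3,1): no bracket -> illegal
(3,2): no bracket -> illegal
(3,7): flips 1 -> legal
(4,1): flips 3 -> legal
(4,7): flips 1 -> legal
(5,1): flips 2 -> legal
(5,2): no bracket -> illegal
(5,3): flips 2 -> legal
(5,4): flips 2 -> legal
(5,6): no bracket -> illegal
(5,7): flips 2 -> legal

Answer: (2,2) (2,5) (2,7) (3,7) (4,1) (4,7) (5,1) (5,3) (5,4) (5,7)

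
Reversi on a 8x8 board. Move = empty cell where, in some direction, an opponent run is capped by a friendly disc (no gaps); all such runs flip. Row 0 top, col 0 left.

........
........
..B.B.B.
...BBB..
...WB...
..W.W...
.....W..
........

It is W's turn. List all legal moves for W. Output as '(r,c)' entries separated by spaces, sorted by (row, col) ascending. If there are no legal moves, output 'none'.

(1,1): no bracket -> illegal
(1,2): no bracket -> illegal
(1,3): no bracket -> illegal
(1,4): flips 3 -> legal
(1,5): no bracket -> illegal
(1,6): no bracket -> illegal
(1,7): no bracket -> illegal
(2,1): no bracket -> illegal
(2,3): flips 1 -> legal
(2,5): flips 1 -> legal
(2,7): no bracket -> illegal
(3,1): no bracket -> illegal
(3,2): no bracket -> illegal
(3,6): no bracket -> illegal
(3,7): no bracket -> illegal
(4,2): no bracket -> illegal
(4,5): flips 1 -> legal
(4,6): no bracket -> illegal
(5,3): no bracket -> illegal
(5,5): no bracket -> illegal

Answer: (1,4) (2,3) (2,5) (4,5)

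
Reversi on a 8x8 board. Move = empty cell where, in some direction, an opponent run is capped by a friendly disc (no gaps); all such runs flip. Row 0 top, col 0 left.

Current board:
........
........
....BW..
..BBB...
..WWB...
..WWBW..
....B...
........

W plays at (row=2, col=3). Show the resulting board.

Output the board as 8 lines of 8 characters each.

Place W at (2,3); scan 8 dirs for brackets.
Dir NW: first cell '.' (not opp) -> no flip
Dir N: first cell '.' (not opp) -> no flip
Dir NE: first cell '.' (not opp) -> no flip
Dir W: first cell '.' (not opp) -> no flip
Dir E: opp run (2,4) capped by W -> flip
Dir SW: opp run (3,2), next='.' -> no flip
Dir S: opp run (3,3) capped by W -> flip
Dir SE: opp run (3,4), next='.' -> no flip
All flips: (2,4) (3,3)

Answer: ........
........
...WWW..
..BWB...
..WWB...
..WWBW..
....B...
........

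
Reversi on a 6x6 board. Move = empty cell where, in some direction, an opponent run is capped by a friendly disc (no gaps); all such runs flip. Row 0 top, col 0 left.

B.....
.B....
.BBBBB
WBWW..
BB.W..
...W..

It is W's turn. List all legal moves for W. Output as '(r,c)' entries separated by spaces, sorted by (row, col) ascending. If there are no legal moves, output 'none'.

(0,1): no bracket -> illegal
(0,2): no bracket -> illegal
(1,0): flips 1 -> legal
(1,2): flips 2 -> legal
(1,3): flips 1 -> legal
(1,4): flips 1 -> legal
(1,5): flips 1 -> legal
(2,0): no bracket -> illegal
(3,4): no bracket -> illegal
(3,5): no bracket -> illegal
(4,2): no bracket -> illegal
(5,0): flips 2 -> legal
(5,1): no bracket -> illegal
(5,2): flips 1 -> legal

Answer: (1,0) (1,2) (1,3) (1,4) (1,5) (5,0) (5,2)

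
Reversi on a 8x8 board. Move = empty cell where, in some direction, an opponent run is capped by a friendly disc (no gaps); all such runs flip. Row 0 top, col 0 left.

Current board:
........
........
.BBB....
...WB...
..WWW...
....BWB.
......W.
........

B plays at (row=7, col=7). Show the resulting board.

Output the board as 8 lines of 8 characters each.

Place B at (7,7); scan 8 dirs for brackets.
Dir NW: opp run (6,6) (5,5) (4,4) (3,3) capped by B -> flip
Dir N: first cell '.' (not opp) -> no flip
Dir NE: edge -> no flip
Dir W: first cell '.' (not opp) -> no flip
Dir E: edge -> no flip
Dir SW: edge -> no flip
Dir S: edge -> no flip
Dir SE: edge -> no flip
All flips: (3,3) (4,4) (5,5) (6,6)

Answer: ........
........
.BBB....
...BB...
..WWB...
....BBB.
......B.
.......B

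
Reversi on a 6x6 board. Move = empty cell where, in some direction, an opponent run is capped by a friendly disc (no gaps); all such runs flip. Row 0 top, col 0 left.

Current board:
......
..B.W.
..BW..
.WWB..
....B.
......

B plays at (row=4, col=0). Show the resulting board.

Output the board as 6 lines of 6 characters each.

Answer: ......
..B.W.
..BW..
.BWB..
B...B.
......

Derivation:
Place B at (4,0); scan 8 dirs for brackets.
Dir NW: edge -> no flip
Dir N: first cell '.' (not opp) -> no flip
Dir NE: opp run (3,1) capped by B -> flip
Dir W: edge -> no flip
Dir E: first cell '.' (not opp) -> no flip
Dir SW: edge -> no flip
Dir S: first cell '.' (not opp) -> no flip
Dir SE: first cell '.' (not opp) -> no flip
All flips: (3,1)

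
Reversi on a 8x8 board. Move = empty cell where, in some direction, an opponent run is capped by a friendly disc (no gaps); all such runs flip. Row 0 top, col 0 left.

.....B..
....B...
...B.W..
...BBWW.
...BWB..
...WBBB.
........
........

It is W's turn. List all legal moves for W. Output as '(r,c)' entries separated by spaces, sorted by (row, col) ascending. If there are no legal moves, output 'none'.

(0,3): flips 1 -> legal
(0,4): no bracket -> illegal
(0,6): no bracket -> illegal
(1,2): no bracket -> illegal
(1,3): flips 3 -> legal
(1,5): no bracket -> illegal
(1,6): no bracket -> illegal
(2,2): flips 1 -> legal
(2,4): flips 1 -> legal
(3,2): flips 2 -> legal
(4,2): flips 1 -> legal
(4,6): flips 1 -> legal
(4,7): no bracket -> illegal
(5,2): flips 2 -> legal
(5,7): flips 3 -> legal
(6,3): flips 2 -> legal
(6,4): flips 1 -> legal
(6,5): flips 2 -> legal
(6,6): flips 1 -> legal
(6,7): no bracket -> illegal

Answer: (0,3) (1,3) (2,2) (2,4) (3,2) (4,2) (4,6) (5,2) (5,7) (6,3) (6,4) (6,5) (6,6)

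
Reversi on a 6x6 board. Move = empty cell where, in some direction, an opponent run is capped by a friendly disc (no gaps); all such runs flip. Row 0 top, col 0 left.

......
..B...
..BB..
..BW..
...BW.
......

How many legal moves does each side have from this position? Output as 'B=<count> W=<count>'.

Answer: B=3 W=5

Derivation:
-- B to move --
(2,4): no bracket -> illegal
(3,4): flips 1 -> legal
(3,5): no bracket -> illegal
(4,2): no bracket -> illegal
(4,5): flips 1 -> legal
(5,3): no bracket -> illegal
(5,4): no bracket -> illegal
(5,5): flips 2 -> legal
B mobility = 3
-- W to move --
(0,1): no bracket -> illegal
(0,2): no bracket -> illegal
(0,3): no bracket -> illegal
(1,1): flips 1 -> legal
(1,3): flips 1 -> legal
(1,4): no bracket -> illegal
(2,1): no bracket -> illegal
(2,4): no bracket -> illegal
(3,1): flips 1 -> legal
(3,4): no bracket -> illegal
(4,1): no bracket -> illegal
(4,2): flips 1 -> legal
(5,2): no bracket -> illegal
(5,3): flips 1 -> legal
(5,4): no bracket -> illegal
W mobility = 5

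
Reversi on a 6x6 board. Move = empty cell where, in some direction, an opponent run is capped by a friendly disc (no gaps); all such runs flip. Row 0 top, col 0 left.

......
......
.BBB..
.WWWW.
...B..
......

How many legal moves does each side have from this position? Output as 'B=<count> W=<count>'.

-- B to move --
(2,0): no bracket -> illegal
(2,4): no bracket -> illegal
(2,5): flips 1 -> legal
(3,0): no bracket -> illegal
(3,5): no bracket -> illegal
(4,0): flips 1 -> legal
(4,1): flips 2 -> legal
(4,2): flips 1 -> legal
(4,4): flips 1 -> legal
(4,5): flips 1 -> legal
B mobility = 6
-- W to move --
(1,0): flips 1 -> legal
(1,1): flips 2 -> legal
(1,2): flips 2 -> legal
(1,3): flips 2 -> legal
(1,4): flips 1 -> legal
(2,0): no bracket -> illegal
(2,4): no bracket -> illegal
(3,0): no bracket -> illegal
(4,2): no bracket -> illegal
(4,4): no bracket -> illegal
(5,2): flips 1 -> legal
(5,3): flips 1 -> legal
(5,4): flips 1 -> legal
W mobility = 8

Answer: B=6 W=8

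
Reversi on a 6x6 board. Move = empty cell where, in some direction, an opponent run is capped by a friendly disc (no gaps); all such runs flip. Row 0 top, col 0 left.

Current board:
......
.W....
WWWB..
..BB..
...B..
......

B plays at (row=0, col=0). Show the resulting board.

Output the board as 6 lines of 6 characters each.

Answer: B.....
.B....
WWBB..
..BB..
...B..
......

Derivation:
Place B at (0,0); scan 8 dirs for brackets.
Dir NW: edge -> no flip
Dir N: edge -> no flip
Dir NE: edge -> no flip
Dir W: edge -> no flip
Dir E: first cell '.' (not opp) -> no flip
Dir SW: edge -> no flip
Dir S: first cell '.' (not opp) -> no flip
Dir SE: opp run (1,1) (2,2) capped by B -> flip
All flips: (1,1) (2,2)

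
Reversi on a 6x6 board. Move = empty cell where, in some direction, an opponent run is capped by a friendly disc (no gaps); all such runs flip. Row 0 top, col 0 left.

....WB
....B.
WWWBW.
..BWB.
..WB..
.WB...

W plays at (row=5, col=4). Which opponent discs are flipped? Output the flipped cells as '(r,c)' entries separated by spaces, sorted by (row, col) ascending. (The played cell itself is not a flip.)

Answer: (3,2) (4,3)

Derivation:
Dir NW: opp run (4,3) (3,2) capped by W -> flip
Dir N: first cell '.' (not opp) -> no flip
Dir NE: first cell '.' (not opp) -> no flip
Dir W: first cell '.' (not opp) -> no flip
Dir E: first cell '.' (not opp) -> no flip
Dir SW: edge -> no flip
Dir S: edge -> no flip
Dir SE: edge -> no flip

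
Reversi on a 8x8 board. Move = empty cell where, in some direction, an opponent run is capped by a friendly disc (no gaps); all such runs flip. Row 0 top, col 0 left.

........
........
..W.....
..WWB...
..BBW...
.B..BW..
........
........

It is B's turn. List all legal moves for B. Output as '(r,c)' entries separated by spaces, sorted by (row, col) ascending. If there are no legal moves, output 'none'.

(1,1): no bracket -> illegal
(1,2): flips 2 -> legal
(1,3): no bracket -> illegal
(2,1): flips 1 -> legal
(2,3): flips 1 -> legal
(2,4): flips 1 -> legal
(3,1): flips 2 -> legal
(3,5): no bracket -> illegal
(4,1): no bracket -> illegal
(4,5): flips 1 -> legal
(4,6): no bracket -> illegal
(5,3): no bracket -> illegal
(5,6): flips 1 -> legal
(6,4): no bracket -> illegal
(6,5): no bracket -> illegal
(6,6): no bracket -> illegal

Answer: (1,2) (2,1) (2,3) (2,4) (3,1) (4,5) (5,6)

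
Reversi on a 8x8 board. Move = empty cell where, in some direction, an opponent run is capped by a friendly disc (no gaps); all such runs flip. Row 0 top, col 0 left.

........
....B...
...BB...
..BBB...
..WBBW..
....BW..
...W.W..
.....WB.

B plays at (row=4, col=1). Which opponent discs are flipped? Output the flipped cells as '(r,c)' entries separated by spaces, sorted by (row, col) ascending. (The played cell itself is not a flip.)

Dir NW: first cell '.' (not opp) -> no flip
Dir N: first cell '.' (not opp) -> no flip
Dir NE: first cell 'B' (not opp) -> no flip
Dir W: first cell '.' (not opp) -> no flip
Dir E: opp run (4,2) capped by B -> flip
Dir SW: first cell '.' (not opp) -> no flip
Dir S: first cell '.' (not opp) -> no flip
Dir SE: first cell '.' (not opp) -> no flip

Answer: (4,2)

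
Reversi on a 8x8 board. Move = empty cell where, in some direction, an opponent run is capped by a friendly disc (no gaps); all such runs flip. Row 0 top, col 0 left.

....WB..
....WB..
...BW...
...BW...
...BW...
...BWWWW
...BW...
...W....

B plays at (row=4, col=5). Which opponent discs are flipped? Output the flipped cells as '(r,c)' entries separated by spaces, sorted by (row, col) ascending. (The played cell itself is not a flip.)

Dir NW: opp run (3,4) capped by B -> flip
Dir N: first cell '.' (not opp) -> no flip
Dir NE: first cell '.' (not opp) -> no flip
Dir W: opp run (4,4) capped by B -> flip
Dir E: first cell '.' (not opp) -> no flip
Dir SW: opp run (5,4) capped by B -> flip
Dir S: opp run (5,5), next='.' -> no flip
Dir SE: opp run (5,6), next='.' -> no flip

Answer: (3,4) (4,4) (5,4)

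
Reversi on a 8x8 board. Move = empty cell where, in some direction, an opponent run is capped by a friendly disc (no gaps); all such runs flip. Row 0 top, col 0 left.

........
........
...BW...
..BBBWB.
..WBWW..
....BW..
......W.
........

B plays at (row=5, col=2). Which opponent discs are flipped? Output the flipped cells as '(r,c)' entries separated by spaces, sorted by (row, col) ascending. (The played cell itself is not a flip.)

Dir NW: first cell '.' (not opp) -> no flip
Dir N: opp run (4,2) capped by B -> flip
Dir NE: first cell 'B' (not opp) -> no flip
Dir W: first cell '.' (not opp) -> no flip
Dir E: first cell '.' (not opp) -> no flip
Dir SW: first cell '.' (not opp) -> no flip
Dir S: first cell '.' (not opp) -> no flip
Dir SE: first cell '.' (not opp) -> no flip

Answer: (4,2)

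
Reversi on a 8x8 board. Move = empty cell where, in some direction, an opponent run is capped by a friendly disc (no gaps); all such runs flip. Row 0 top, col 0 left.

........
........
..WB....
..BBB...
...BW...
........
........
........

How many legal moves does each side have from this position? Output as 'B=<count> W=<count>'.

Answer: B=6 W=2

Derivation:
-- B to move --
(1,1): flips 1 -> legal
(1,2): flips 1 -> legal
(1,3): no bracket -> illegal
(2,1): flips 1 -> legal
(3,1): no bracket -> illegal
(3,5): no bracket -> illegal
(4,5): flips 1 -> legal
(5,3): no bracket -> illegal
(5,4): flips 1 -> legal
(5,5): flips 1 -> legal
B mobility = 6
-- W to move --
(1,2): no bracket -> illegal
(1,3): no bracket -> illegal
(1,4): no bracket -> illegal
(2,1): no bracket -> illegal
(2,4): flips 2 -> legal
(2,5): no bracket -> illegal
(3,1): no bracket -> illegal
(3,5): no bracket -> illegal
(4,1): no bracket -> illegal
(4,2): flips 2 -> legal
(4,5): no bracket -> illegal
(5,2): no bracket -> illegal
(5,3): no bracket -> illegal
(5,4): no bracket -> illegal
W mobility = 2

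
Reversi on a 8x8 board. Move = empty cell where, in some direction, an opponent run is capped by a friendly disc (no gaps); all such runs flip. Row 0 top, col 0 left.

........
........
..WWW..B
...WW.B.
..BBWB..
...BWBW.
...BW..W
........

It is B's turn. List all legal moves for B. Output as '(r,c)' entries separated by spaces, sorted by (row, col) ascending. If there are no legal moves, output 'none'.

(1,1): flips 3 -> legal
(1,2): flips 2 -> legal
(1,3): flips 2 -> legal
(1,4): no bracket -> illegal
(1,5): flips 2 -> legal
(2,1): no bracket -> illegal
(2,5): flips 1 -> legal
(3,1): no bracket -> illegal
(3,2): no bracket -> illegal
(3,5): flips 1 -> legal
(4,6): no bracket -> illegal
(4,7): no bracket -> illegal
(5,7): flips 1 -> legal
(6,5): flips 2 -> legal
(6,6): no bracket -> illegal
(7,3): flips 1 -> legal
(7,4): no bracket -> illegal
(7,5): flips 1 -> legal
(7,6): no bracket -> illegal
(7,7): no bracket -> illegal

Answer: (1,1) (1,2) (1,3) (1,5) (2,5) (3,5) (5,7) (6,5) (7,3) (7,5)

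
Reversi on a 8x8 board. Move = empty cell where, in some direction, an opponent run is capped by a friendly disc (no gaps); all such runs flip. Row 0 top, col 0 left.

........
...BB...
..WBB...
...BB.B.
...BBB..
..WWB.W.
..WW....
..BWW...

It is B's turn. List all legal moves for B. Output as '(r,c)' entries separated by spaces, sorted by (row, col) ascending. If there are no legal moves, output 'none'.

Answer: (1,1) (2,1) (3,1) (4,2) (5,1) (6,1) (6,7) (7,1) (7,5)

Derivation:
(1,1): flips 1 -> legal
(1,2): no bracket -> illegal
(2,1): flips 1 -> legal
(3,1): flips 1 -> legal
(3,2): no bracket -> illegal
(4,1): no bracket -> illegal
(4,2): flips 2 -> legal
(4,6): no bracket -> illegal
(4,7): no bracket -> illegal
(5,1): flips 2 -> legal
(5,5): no bracket -> illegal
(5,7): no bracket -> illegal
(6,1): flips 1 -> legal
(6,4): no bracket -> illegal
(6,5): no bracket -> illegal
(6,6): no bracket -> illegal
(6,7): flips 1 -> legal
(7,1): flips 2 -> legal
(7,5): flips 2 -> legal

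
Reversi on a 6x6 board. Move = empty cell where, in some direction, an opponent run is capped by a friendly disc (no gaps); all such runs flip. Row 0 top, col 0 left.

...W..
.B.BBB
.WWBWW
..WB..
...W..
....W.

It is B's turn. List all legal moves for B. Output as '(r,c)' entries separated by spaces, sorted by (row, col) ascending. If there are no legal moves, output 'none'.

(0,2): no bracket -> illegal
(0,4): no bracket -> illegal
(1,0): no bracket -> illegal
(1,2): no bracket -> illegal
(2,0): flips 2 -> legal
(3,0): no bracket -> illegal
(3,1): flips 3 -> legal
(3,4): flips 1 -> legal
(3,5): flips 2 -> legal
(4,1): flips 1 -> legal
(4,2): no bracket -> illegal
(4,4): no bracket -> illegal
(4,5): no bracket -> illegal
(5,2): no bracket -> illegal
(5,3): flips 1 -> legal
(5,5): no bracket -> illegal

Answer: (2,0) (3,1) (3,4) (3,5) (4,1) (5,3)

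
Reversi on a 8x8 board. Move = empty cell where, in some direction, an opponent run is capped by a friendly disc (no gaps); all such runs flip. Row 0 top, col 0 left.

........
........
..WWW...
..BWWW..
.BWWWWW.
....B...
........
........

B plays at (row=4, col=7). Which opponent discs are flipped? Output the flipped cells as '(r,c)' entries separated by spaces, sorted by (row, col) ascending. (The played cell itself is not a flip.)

Answer: (4,2) (4,3) (4,4) (4,5) (4,6)

Derivation:
Dir NW: first cell '.' (not opp) -> no flip
Dir N: first cell '.' (not opp) -> no flip
Dir NE: edge -> no flip
Dir W: opp run (4,6) (4,5) (4,4) (4,3) (4,2) capped by B -> flip
Dir E: edge -> no flip
Dir SW: first cell '.' (not opp) -> no flip
Dir S: first cell '.' (not opp) -> no flip
Dir SE: edge -> no flip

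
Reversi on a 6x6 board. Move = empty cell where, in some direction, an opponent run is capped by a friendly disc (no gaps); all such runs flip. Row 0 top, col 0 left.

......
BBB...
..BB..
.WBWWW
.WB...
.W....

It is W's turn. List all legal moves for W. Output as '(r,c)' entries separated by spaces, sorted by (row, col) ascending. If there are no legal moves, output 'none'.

Answer: (0,0) (0,1) (1,3) (1,4) (4,3) (5,3)

Derivation:
(0,0): flips 2 -> legal
(0,1): flips 2 -> legal
(0,2): no bracket -> illegal
(0,3): no bracket -> illegal
(1,3): flips 2 -> legal
(1,4): flips 2 -> legal
(2,0): no bracket -> illegal
(2,1): no bracket -> illegal
(2,4): no bracket -> illegal
(4,3): flips 1 -> legal
(5,2): no bracket -> illegal
(5,3): flips 1 -> legal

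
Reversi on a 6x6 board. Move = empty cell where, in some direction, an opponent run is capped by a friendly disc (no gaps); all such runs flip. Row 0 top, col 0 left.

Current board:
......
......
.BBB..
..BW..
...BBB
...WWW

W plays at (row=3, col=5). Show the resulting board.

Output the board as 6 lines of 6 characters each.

Answer: ......
......
.BBB..
..BW.W
...BWW
...WWW

Derivation:
Place W at (3,5); scan 8 dirs for brackets.
Dir NW: first cell '.' (not opp) -> no flip
Dir N: first cell '.' (not opp) -> no flip
Dir NE: edge -> no flip
Dir W: first cell '.' (not opp) -> no flip
Dir E: edge -> no flip
Dir SW: opp run (4,4) capped by W -> flip
Dir S: opp run (4,5) capped by W -> flip
Dir SE: edge -> no flip
All flips: (4,4) (4,5)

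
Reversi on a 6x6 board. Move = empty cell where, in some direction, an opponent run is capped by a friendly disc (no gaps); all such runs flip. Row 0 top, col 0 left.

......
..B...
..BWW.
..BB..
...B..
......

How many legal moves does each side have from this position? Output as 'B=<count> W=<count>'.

-- B to move --
(1,3): flips 1 -> legal
(1,4): flips 1 -> legal
(1,5): flips 1 -> legal
(2,5): flips 2 -> legal
(3,4): flips 1 -> legal
(3,5): no bracket -> illegal
B mobility = 5
-- W to move --
(0,1): flips 1 -> legal
(0,2): no bracket -> illegal
(0,3): no bracket -> illegal
(1,1): no bracket -> illegal
(1,3): no bracket -> illegal
(2,1): flips 1 -> legal
(3,1): no bracket -> illegal
(3,4): no bracket -> illegal
(4,1): flips 1 -> legal
(4,2): flips 1 -> legal
(4,4): no bracket -> illegal
(5,2): no bracket -> illegal
(5,3): flips 2 -> legal
(5,4): no bracket -> illegal
W mobility = 5

Answer: B=5 W=5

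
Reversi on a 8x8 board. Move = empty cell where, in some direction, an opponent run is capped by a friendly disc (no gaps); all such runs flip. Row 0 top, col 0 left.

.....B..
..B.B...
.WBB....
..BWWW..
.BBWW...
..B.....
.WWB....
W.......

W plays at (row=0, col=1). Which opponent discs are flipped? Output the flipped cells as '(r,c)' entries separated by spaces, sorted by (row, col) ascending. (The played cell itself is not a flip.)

Answer: (1,2) (2,3)

Derivation:
Dir NW: edge -> no flip
Dir N: edge -> no flip
Dir NE: edge -> no flip
Dir W: first cell '.' (not opp) -> no flip
Dir E: first cell '.' (not opp) -> no flip
Dir SW: first cell '.' (not opp) -> no flip
Dir S: first cell '.' (not opp) -> no flip
Dir SE: opp run (1,2) (2,3) capped by W -> flip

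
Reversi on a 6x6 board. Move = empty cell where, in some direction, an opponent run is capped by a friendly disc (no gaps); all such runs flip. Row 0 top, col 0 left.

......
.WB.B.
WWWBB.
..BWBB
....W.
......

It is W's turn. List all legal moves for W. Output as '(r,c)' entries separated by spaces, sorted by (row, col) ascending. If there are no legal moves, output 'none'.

(0,1): no bracket -> illegal
(0,2): flips 1 -> legal
(0,3): flips 1 -> legal
(0,4): flips 3 -> legal
(0,5): no bracket -> illegal
(1,3): flips 2 -> legal
(1,5): flips 1 -> legal
(2,5): flips 2 -> legal
(3,1): flips 1 -> legal
(4,1): no bracket -> illegal
(4,2): flips 1 -> legal
(4,3): flips 1 -> legal
(4,5): no bracket -> illegal

Answer: (0,2) (0,3) (0,4) (1,3) (1,5) (2,5) (3,1) (4,2) (4,3)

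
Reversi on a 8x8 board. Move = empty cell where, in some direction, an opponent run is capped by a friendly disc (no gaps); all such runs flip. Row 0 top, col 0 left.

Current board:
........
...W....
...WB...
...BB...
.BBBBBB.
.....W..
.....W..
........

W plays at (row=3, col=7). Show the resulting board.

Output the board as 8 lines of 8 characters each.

Place W at (3,7); scan 8 dirs for brackets.
Dir NW: first cell '.' (not opp) -> no flip
Dir N: first cell '.' (not opp) -> no flip
Dir NE: edge -> no flip
Dir W: first cell '.' (not opp) -> no flip
Dir E: edge -> no flip
Dir SW: opp run (4,6) capped by W -> flip
Dir S: first cell '.' (not opp) -> no flip
Dir SE: edge -> no flip
All flips: (4,6)

Answer: ........
...W....
...WB...
...BB..W
.BBBBBW.
.....W..
.....W..
........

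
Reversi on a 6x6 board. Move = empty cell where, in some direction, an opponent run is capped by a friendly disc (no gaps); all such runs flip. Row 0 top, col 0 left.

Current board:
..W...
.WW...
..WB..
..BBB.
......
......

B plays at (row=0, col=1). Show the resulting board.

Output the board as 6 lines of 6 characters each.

Place B at (0,1); scan 8 dirs for brackets.
Dir NW: edge -> no flip
Dir N: edge -> no flip
Dir NE: edge -> no flip
Dir W: first cell '.' (not opp) -> no flip
Dir E: opp run (0,2), next='.' -> no flip
Dir SW: first cell '.' (not opp) -> no flip
Dir S: opp run (1,1), next='.' -> no flip
Dir SE: opp run (1,2) capped by B -> flip
All flips: (1,2)

Answer: .BW...
.WB...
..WB..
..BBB.
......
......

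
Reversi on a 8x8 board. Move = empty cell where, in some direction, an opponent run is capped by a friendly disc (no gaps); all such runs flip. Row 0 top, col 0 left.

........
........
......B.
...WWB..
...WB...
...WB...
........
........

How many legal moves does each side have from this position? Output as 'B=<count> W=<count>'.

Answer: B=6 W=6

Derivation:
-- B to move --
(2,2): flips 1 -> legal
(2,3): no bracket -> illegal
(2,4): flips 1 -> legal
(2,5): no bracket -> illegal
(3,2): flips 3 -> legal
(4,2): flips 1 -> legal
(4,5): no bracket -> illegal
(5,2): flips 1 -> legal
(6,2): flips 1 -> legal
(6,3): no bracket -> illegal
(6,4): no bracket -> illegal
B mobility = 6
-- W to move --
(1,5): no bracket -> illegal
(1,6): no bracket -> illegal
(1,7): flips 3 -> legal
(2,4): no bracket -> illegal
(2,5): no bracket -> illegal
(2,7): no bracket -> illegal
(3,6): flips 1 -> legal
(3,7): no bracket -> illegal
(4,5): flips 1 -> legal
(4,6): no bracket -> illegal
(5,5): flips 2 -> legal
(6,3): no bracket -> illegal
(6,4): flips 2 -> legal
(6,5): flips 1 -> legal
W mobility = 6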